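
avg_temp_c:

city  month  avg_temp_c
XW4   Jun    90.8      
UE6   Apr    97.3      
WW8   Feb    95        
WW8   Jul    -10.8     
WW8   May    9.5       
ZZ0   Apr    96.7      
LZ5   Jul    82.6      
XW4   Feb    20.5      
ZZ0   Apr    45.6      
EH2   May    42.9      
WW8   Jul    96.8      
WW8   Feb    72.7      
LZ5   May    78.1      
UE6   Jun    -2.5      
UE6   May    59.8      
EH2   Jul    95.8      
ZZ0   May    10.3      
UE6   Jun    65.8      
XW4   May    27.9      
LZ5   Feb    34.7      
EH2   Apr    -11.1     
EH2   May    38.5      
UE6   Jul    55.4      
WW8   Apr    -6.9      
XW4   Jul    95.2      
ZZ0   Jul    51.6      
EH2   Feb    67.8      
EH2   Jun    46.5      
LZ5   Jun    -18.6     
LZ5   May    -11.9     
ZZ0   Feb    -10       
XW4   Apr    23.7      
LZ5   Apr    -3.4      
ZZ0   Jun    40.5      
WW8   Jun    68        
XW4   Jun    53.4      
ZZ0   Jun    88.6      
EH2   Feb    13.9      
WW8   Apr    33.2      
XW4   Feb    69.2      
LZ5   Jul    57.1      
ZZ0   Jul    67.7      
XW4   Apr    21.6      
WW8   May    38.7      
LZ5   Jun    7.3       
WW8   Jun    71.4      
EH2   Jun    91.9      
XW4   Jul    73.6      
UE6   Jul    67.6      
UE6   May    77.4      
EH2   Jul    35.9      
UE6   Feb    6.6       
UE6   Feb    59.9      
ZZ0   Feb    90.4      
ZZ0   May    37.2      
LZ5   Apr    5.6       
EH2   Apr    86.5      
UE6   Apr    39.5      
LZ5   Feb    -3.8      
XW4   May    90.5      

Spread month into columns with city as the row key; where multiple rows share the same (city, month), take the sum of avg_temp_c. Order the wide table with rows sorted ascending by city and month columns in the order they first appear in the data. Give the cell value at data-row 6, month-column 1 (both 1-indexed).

With rows sorted ascending by city, row 6 is city=ZZ0. month columns in first-appearance order: Jun, Apr, Feb, Jul, May; column 1 is Jun.
Long rows with city=ZZ0, month=Jun: 40.5 + 88.6 = 129.1.

129.1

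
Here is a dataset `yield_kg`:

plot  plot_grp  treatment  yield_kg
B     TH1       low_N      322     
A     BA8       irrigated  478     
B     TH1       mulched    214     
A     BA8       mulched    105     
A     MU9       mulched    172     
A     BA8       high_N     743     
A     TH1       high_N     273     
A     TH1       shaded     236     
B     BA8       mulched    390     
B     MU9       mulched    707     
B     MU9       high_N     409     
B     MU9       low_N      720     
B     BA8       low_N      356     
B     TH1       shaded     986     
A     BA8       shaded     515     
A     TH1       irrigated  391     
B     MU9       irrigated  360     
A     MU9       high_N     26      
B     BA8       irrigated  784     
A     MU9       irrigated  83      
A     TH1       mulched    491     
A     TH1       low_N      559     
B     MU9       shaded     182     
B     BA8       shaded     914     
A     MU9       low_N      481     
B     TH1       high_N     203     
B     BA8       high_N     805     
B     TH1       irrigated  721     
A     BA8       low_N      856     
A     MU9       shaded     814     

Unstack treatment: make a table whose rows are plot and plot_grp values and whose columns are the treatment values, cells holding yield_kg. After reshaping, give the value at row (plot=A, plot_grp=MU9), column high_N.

Wide layout: rows indexed by plot and plot_grp, columns are the 5 distinct treatment values (low_N, irrigated, mulched, high_N, shaded).
Cell (plot=A, plot_grp=MU9, treatment=high_N) draws from the long row where plot=A, plot_grp=MU9 and treatment=high_N, which has yield_kg=26.

26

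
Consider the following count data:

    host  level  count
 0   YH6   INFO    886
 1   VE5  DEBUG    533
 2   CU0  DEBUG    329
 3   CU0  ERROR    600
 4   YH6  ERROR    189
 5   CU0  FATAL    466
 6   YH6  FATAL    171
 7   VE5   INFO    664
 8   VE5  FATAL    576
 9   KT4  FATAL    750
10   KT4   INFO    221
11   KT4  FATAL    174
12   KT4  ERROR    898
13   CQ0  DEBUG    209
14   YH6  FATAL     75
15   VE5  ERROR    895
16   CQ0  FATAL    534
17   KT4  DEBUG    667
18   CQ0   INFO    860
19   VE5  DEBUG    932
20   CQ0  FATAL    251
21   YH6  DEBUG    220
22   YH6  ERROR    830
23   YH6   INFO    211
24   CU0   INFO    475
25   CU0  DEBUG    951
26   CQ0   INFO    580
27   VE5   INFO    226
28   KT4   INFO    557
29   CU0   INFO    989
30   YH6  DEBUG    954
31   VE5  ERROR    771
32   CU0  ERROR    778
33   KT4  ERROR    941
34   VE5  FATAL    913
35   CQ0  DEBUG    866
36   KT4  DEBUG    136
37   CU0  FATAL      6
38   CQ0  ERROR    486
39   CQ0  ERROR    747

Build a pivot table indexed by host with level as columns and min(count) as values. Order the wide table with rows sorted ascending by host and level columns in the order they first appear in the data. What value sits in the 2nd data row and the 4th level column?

6

With rows sorted ascending by host, row 2 is host=CU0. level columns in first-appearance order: INFO, DEBUG, ERROR, FATAL; column 4 is FATAL.
Long rows with host=CU0, level=FATAL: min(466, 6) = 6.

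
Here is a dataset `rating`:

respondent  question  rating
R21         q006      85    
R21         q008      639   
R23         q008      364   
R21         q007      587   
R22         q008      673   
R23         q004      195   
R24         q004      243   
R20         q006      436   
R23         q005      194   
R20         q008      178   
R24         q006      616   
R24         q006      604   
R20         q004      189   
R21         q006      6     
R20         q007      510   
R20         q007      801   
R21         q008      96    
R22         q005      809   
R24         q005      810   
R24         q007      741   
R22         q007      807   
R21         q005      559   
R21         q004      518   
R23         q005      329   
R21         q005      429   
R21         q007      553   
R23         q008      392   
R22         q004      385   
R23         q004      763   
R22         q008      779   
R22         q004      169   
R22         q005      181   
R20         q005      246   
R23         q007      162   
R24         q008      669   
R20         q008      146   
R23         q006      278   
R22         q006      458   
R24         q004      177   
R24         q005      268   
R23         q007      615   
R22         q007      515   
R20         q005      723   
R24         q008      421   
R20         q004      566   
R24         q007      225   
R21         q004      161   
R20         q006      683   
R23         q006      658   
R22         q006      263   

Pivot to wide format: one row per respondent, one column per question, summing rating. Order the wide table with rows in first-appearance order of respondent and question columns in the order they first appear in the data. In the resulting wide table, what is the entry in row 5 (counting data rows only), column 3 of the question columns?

1311

With rows in first-appearance order of respondent, row 5 is respondent=R20. question columns in first-appearance order: q006, q008, q007, q004, q005; column 3 is q007.
Long rows with respondent=R20, question=q007: 510 + 801 = 1311.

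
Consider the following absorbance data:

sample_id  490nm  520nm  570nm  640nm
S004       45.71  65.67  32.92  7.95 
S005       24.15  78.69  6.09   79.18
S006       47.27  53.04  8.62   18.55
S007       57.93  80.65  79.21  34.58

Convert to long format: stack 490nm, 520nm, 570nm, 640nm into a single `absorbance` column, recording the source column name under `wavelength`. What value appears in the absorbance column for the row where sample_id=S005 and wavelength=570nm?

6.09

Unpivoting turns each (sample_id, wide-column) pair into one long row.
The wide cell at row S005, column 570nm holds 6.09, so the long row (S005, 570nm) has absorbance=6.09.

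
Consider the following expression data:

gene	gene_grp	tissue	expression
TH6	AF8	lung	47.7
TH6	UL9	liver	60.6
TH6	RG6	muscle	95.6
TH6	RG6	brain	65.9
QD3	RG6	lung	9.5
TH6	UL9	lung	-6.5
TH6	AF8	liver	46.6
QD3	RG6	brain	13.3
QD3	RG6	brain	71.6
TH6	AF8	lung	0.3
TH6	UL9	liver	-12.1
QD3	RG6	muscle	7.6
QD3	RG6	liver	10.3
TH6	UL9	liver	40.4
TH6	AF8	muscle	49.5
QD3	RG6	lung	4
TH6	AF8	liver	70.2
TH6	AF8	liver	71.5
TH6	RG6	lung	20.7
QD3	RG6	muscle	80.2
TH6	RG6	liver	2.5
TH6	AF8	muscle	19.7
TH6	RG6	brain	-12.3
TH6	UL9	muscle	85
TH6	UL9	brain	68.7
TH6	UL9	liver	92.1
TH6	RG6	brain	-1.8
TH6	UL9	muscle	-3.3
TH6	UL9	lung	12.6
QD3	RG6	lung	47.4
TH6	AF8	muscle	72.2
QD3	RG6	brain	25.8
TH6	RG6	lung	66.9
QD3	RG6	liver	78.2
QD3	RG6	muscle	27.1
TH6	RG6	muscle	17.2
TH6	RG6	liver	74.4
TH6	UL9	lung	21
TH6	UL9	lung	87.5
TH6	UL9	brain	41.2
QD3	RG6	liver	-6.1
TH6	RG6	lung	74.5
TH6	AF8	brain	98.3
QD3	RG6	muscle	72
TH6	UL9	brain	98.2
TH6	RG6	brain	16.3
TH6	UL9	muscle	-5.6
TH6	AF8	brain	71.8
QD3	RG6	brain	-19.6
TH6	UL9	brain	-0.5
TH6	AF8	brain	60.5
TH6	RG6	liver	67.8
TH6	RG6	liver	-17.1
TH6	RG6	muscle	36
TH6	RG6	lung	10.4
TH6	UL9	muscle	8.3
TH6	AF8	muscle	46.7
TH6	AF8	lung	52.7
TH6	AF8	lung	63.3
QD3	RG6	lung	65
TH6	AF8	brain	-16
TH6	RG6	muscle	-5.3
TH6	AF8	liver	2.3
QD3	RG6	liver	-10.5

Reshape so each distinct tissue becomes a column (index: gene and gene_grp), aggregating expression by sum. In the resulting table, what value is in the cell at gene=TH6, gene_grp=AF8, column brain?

214.6

Rows with gene=TH6, gene_grp=AF8 and tissue=brain: expression values are 98.3, 71.8, 60.5, -16.
98.3 + 71.8 + 60.5 + -16 = 214.6.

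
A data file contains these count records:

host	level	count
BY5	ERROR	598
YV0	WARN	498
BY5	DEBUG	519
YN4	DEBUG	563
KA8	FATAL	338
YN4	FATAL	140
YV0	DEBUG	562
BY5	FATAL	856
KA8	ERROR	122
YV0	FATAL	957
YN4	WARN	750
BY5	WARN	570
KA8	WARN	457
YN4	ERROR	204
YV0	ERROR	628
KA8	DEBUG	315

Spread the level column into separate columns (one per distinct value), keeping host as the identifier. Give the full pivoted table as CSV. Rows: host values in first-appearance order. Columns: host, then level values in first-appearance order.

Columns: host plus the 4 distinct level values (ERROR, WARN, DEBUG, FATAL).
For example, row BY5 column ERROR takes count=598 from the long row (BY5, ERROR).

host,ERROR,WARN,DEBUG,FATAL
BY5,598,570,519,856
YV0,628,498,562,957
YN4,204,750,563,140
KA8,122,457,315,338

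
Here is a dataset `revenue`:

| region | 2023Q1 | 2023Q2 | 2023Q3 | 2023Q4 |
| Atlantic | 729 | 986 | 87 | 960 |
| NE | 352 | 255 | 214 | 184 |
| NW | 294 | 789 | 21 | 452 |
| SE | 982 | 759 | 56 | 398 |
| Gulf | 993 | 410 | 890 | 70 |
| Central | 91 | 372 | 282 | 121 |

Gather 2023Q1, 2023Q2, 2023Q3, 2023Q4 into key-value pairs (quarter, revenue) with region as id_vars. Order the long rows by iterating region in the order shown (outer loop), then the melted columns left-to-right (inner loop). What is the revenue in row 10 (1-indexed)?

789

24 rows total (6 × 4). Row 10: index ⌊(10-1)/4⌋ = 2 into region → NW; (10-1) mod 4 = 1 into the melted columns → 2023Q2.
So row 10 is (NW, 2023Q2, 789); revenue = 789.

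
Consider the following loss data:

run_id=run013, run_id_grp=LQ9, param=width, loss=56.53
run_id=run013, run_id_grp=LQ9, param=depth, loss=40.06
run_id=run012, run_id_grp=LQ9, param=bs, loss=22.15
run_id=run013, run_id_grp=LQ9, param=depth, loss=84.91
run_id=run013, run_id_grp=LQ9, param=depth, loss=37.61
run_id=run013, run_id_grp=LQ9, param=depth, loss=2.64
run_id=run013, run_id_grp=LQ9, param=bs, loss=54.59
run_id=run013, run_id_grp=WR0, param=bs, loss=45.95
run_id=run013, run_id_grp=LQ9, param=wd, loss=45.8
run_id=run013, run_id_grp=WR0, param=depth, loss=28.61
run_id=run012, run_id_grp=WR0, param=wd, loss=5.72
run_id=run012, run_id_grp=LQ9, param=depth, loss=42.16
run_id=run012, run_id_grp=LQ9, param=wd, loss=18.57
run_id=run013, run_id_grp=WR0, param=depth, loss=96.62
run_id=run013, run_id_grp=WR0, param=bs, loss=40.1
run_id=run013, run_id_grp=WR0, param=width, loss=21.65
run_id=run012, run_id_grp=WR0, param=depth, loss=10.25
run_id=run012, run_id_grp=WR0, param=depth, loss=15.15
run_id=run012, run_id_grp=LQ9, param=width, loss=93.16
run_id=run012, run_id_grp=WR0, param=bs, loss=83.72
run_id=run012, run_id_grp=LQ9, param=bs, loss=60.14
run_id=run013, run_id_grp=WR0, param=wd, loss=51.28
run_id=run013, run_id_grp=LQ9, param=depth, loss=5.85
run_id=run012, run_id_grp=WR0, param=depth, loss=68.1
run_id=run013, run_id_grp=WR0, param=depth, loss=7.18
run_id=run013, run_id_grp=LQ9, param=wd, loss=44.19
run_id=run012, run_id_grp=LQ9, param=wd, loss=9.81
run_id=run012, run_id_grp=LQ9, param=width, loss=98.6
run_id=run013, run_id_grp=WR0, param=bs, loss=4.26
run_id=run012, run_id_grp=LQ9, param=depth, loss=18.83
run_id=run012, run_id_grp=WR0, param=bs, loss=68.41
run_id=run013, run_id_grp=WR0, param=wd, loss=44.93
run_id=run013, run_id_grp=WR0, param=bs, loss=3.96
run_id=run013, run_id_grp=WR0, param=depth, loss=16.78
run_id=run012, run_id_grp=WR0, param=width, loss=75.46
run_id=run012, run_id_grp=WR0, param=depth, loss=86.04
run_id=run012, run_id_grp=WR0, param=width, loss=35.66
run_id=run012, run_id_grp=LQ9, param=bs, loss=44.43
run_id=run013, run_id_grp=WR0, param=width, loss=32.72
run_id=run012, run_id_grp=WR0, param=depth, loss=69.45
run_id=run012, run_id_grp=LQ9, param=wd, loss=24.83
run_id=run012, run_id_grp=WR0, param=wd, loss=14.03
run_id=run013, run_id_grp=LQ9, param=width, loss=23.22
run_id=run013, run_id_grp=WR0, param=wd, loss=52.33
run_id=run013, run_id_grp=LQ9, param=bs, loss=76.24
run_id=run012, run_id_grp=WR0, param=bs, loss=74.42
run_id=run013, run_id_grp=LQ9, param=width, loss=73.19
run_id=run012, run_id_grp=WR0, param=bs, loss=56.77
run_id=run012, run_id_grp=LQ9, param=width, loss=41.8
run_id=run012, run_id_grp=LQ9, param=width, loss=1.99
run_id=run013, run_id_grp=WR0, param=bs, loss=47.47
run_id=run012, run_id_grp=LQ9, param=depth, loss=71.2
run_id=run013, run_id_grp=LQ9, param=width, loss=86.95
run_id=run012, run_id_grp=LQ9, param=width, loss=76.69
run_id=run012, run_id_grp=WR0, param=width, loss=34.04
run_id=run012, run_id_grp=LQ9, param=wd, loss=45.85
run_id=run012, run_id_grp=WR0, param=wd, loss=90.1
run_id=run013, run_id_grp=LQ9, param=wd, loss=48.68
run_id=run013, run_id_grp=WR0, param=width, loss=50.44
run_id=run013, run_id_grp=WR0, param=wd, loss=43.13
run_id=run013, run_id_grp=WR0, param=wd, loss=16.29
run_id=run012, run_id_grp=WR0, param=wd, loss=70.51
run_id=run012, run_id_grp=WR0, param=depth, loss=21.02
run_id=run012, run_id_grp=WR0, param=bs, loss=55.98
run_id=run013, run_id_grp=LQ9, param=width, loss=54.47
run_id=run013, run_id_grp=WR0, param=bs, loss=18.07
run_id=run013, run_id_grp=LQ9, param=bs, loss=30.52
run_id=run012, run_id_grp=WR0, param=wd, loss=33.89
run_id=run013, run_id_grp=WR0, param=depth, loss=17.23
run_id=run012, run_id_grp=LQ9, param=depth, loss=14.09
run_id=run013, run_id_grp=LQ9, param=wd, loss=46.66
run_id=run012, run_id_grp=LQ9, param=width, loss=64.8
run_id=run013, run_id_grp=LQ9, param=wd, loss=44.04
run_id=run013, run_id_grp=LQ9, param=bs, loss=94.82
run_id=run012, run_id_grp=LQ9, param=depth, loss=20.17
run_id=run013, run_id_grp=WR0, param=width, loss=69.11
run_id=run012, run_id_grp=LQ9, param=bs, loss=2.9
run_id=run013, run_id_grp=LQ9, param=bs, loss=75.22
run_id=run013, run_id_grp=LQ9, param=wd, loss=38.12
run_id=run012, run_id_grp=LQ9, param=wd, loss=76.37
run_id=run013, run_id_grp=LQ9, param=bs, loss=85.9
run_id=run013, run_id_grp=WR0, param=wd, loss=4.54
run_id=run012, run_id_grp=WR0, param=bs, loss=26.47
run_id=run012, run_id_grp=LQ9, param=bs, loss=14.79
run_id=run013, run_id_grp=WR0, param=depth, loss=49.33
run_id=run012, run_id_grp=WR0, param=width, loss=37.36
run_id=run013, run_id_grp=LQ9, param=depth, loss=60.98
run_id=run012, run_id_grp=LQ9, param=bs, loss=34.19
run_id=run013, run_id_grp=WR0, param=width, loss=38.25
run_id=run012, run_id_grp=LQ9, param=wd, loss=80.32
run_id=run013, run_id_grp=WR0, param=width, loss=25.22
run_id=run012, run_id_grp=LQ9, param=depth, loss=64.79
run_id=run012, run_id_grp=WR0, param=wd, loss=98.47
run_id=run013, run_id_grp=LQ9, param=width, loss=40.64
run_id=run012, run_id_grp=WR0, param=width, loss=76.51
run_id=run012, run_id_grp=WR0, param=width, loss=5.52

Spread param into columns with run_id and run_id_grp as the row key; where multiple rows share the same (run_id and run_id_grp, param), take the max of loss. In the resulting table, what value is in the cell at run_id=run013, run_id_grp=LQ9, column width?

86.95

Rows with run_id=run013, run_id_grp=LQ9 and param=width: loss values are 56.53, 23.22, 73.19, 86.95, 54.47, 40.64.
max(56.53, 23.22, 73.19, 86.95, 54.47, 40.64) = 86.95.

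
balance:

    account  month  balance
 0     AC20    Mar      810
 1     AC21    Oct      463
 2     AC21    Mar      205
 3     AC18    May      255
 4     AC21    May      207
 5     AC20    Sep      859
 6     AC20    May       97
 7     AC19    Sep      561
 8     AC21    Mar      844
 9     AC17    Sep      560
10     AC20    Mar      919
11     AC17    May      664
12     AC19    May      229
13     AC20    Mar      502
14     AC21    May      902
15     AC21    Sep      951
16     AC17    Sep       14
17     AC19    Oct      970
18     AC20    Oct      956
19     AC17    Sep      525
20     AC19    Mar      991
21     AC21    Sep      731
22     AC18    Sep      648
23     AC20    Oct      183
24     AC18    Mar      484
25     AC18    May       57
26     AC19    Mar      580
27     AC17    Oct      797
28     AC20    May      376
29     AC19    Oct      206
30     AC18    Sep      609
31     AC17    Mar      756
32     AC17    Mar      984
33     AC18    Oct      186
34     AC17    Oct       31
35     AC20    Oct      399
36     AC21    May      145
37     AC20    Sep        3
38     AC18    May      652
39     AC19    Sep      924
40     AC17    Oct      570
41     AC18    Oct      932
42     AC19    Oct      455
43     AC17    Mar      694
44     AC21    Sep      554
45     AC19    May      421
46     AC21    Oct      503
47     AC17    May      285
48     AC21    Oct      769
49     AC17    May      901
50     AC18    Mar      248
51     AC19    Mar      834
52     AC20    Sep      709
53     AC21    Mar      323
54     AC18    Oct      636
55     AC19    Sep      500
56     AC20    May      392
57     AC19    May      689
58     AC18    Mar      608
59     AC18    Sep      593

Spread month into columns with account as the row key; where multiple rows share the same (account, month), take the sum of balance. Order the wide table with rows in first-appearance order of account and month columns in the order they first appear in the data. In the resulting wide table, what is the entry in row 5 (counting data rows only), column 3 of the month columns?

With rows in first-appearance order of account, row 5 is account=AC17. month columns in first-appearance order: Mar, Oct, May, Sep; column 3 is May.
Long rows with account=AC17, month=May: 664 + 285 + 901 = 1850.

1850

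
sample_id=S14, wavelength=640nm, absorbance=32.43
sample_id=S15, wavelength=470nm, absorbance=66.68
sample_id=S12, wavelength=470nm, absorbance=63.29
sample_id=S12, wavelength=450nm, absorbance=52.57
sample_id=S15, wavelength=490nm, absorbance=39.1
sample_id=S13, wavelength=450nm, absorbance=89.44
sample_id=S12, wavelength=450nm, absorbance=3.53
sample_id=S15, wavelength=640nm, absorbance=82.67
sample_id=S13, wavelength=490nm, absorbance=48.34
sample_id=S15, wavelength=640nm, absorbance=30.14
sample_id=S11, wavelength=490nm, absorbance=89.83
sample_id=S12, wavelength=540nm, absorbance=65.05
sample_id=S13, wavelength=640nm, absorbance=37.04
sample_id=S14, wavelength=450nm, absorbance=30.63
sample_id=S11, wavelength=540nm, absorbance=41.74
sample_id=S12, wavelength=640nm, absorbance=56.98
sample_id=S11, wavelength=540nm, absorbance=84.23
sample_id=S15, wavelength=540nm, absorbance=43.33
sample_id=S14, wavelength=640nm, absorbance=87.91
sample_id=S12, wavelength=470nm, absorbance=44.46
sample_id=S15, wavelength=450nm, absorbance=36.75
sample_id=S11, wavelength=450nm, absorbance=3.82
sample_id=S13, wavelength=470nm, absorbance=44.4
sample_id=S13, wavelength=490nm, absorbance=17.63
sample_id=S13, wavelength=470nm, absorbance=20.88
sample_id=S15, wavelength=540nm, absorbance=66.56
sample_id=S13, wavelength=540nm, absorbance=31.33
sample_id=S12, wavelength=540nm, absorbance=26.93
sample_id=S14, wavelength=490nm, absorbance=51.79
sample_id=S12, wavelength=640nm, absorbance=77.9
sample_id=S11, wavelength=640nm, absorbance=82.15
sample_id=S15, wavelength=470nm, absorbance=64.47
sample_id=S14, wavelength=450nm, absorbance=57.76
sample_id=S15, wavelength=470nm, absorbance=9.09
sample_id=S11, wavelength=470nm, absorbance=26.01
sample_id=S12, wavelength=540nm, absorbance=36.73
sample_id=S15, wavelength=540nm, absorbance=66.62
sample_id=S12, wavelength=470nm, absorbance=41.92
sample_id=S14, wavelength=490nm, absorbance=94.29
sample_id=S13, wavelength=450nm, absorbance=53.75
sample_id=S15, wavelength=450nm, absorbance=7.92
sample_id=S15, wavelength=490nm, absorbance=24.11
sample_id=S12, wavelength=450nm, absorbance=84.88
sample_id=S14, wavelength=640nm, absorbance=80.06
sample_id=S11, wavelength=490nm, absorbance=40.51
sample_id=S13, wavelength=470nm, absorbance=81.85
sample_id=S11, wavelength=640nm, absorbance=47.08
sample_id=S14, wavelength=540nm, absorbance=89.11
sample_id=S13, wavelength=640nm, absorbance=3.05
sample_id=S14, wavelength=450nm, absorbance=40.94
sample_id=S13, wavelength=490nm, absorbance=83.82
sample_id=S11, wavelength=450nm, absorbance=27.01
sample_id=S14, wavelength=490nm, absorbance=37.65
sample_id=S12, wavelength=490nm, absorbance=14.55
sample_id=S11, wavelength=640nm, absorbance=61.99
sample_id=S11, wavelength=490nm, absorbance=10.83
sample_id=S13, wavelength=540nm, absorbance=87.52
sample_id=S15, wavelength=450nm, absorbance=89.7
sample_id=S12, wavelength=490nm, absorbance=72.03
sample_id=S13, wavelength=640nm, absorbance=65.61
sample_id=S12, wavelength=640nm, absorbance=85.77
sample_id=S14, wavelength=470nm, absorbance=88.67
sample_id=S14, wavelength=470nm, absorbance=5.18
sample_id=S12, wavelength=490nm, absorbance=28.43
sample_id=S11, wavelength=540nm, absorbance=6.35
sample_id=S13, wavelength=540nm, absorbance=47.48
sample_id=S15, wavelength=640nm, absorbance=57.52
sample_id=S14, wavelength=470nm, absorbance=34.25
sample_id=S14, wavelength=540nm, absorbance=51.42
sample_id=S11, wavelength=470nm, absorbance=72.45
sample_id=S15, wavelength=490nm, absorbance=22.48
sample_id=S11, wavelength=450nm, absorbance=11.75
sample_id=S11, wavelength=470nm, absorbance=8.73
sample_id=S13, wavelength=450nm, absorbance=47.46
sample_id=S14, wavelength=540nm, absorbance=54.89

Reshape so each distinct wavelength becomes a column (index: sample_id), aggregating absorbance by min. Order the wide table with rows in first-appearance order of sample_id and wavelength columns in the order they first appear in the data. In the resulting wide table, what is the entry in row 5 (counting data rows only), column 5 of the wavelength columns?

6.35

With rows in first-appearance order of sample_id, row 5 is sample_id=S11. wavelength columns in first-appearance order: 640nm, 470nm, 450nm, 490nm, 540nm; column 5 is 540nm.
Long rows with sample_id=S11, wavelength=540nm: min(41.74, 84.23, 6.35) = 6.35.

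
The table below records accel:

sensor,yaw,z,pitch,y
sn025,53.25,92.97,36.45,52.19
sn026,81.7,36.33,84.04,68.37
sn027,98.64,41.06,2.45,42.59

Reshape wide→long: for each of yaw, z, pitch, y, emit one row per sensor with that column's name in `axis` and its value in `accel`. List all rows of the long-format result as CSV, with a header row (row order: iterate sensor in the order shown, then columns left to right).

sensor,axis,accel
sn025,yaw,53.25
sn025,z,92.97
sn025,pitch,36.45
sn025,y,52.19
sn026,yaw,81.7
sn026,z,36.33
sn026,pitch,84.04
sn026,y,68.37
sn027,yaw,98.64
sn027,z,41.06
sn027,pitch,2.45
sn027,y,42.59

Each (sensor, column) pair becomes one row: 3 × 4 = 12 rows.
For example, (sn025, yaw) → accel=53.25.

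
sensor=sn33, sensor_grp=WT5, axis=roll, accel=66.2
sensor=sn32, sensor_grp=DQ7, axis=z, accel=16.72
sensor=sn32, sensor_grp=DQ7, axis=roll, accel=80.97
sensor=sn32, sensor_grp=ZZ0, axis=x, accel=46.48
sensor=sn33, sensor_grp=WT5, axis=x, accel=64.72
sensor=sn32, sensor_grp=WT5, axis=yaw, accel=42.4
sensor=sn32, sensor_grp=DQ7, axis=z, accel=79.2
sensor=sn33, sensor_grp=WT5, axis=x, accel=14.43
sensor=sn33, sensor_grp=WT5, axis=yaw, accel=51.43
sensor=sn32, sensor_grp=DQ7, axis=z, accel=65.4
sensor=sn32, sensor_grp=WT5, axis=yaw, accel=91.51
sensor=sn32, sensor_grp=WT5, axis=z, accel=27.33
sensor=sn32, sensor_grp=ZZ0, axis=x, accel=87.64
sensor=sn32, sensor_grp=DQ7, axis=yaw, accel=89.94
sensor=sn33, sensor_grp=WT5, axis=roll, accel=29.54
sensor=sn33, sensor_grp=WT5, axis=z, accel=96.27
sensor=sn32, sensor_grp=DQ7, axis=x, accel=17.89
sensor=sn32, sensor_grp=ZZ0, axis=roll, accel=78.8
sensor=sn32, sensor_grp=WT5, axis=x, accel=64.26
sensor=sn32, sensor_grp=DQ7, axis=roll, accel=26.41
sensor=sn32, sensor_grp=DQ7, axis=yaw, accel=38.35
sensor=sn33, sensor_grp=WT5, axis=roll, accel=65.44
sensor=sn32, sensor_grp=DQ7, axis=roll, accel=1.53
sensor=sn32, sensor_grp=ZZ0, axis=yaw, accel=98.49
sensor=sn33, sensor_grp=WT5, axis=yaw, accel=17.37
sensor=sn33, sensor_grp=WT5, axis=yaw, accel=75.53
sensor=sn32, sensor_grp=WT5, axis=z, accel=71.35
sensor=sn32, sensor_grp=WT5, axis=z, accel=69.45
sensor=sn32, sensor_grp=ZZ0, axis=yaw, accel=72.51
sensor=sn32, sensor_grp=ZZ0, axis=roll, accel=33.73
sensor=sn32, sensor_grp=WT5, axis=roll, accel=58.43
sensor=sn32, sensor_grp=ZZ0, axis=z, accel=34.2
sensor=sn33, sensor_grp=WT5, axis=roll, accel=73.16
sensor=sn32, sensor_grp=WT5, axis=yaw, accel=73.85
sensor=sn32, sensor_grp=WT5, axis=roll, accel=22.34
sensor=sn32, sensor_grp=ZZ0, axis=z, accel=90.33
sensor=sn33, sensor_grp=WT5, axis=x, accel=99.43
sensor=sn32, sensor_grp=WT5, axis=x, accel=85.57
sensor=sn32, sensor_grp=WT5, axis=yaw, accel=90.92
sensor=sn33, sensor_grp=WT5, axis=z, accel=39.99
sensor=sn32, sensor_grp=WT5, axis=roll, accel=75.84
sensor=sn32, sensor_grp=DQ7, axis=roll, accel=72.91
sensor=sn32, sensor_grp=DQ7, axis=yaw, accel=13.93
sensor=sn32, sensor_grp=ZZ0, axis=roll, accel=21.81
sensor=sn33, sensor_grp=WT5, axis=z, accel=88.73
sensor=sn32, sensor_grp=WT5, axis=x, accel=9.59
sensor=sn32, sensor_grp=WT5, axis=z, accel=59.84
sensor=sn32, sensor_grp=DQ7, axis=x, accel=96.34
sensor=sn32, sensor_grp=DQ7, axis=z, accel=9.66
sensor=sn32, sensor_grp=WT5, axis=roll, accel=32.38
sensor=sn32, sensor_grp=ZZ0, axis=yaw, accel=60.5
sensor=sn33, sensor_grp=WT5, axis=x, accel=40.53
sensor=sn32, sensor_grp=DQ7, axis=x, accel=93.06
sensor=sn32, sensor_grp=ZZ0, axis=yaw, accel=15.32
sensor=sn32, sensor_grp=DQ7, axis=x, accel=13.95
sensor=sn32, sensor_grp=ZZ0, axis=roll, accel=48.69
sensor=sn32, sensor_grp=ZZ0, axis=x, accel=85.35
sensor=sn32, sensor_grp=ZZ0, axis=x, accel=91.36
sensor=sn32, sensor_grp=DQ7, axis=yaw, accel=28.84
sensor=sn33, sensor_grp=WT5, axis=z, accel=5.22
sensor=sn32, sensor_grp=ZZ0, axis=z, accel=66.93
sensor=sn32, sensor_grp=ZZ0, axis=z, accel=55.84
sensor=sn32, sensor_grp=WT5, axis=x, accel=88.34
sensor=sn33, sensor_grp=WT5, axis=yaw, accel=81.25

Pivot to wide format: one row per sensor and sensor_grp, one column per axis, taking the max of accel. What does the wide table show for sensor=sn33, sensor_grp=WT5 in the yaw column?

Rows with sensor=sn33, sensor_grp=WT5 and axis=yaw: accel values are 51.43, 17.37, 75.53, 81.25.
max(51.43, 17.37, 75.53, 81.25) = 81.25.

81.25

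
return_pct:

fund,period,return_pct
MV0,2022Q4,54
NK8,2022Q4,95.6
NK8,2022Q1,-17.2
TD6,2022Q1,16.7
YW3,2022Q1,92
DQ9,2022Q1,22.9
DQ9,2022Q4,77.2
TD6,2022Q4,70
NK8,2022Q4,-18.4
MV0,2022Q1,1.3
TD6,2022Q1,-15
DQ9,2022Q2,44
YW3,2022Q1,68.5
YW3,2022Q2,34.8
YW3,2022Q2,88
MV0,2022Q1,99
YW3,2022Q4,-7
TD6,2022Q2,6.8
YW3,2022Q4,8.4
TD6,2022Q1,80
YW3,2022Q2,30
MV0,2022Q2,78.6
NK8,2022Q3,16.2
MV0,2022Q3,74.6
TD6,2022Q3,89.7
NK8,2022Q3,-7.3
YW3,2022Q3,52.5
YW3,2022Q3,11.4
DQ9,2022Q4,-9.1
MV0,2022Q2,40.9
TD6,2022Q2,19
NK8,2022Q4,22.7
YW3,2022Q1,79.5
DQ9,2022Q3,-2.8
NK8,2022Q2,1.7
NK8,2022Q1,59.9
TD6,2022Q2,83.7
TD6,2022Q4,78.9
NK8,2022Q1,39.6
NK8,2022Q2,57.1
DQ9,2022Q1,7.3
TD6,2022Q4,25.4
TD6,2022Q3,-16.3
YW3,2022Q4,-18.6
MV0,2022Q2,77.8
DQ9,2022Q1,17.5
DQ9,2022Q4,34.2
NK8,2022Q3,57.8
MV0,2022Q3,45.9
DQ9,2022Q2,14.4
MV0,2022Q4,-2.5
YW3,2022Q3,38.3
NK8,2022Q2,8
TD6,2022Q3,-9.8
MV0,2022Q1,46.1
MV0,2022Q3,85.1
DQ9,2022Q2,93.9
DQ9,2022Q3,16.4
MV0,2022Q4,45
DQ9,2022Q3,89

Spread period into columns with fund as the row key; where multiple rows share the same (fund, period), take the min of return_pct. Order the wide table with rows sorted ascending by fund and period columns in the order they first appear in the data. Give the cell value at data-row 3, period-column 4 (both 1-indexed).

-7.3

With rows sorted ascending by fund, row 3 is fund=NK8. period columns in first-appearance order: 2022Q4, 2022Q1, 2022Q2, 2022Q3; column 4 is 2022Q3.
Long rows with fund=NK8, period=2022Q3: min(16.2, -7.3, 57.8) = -7.3.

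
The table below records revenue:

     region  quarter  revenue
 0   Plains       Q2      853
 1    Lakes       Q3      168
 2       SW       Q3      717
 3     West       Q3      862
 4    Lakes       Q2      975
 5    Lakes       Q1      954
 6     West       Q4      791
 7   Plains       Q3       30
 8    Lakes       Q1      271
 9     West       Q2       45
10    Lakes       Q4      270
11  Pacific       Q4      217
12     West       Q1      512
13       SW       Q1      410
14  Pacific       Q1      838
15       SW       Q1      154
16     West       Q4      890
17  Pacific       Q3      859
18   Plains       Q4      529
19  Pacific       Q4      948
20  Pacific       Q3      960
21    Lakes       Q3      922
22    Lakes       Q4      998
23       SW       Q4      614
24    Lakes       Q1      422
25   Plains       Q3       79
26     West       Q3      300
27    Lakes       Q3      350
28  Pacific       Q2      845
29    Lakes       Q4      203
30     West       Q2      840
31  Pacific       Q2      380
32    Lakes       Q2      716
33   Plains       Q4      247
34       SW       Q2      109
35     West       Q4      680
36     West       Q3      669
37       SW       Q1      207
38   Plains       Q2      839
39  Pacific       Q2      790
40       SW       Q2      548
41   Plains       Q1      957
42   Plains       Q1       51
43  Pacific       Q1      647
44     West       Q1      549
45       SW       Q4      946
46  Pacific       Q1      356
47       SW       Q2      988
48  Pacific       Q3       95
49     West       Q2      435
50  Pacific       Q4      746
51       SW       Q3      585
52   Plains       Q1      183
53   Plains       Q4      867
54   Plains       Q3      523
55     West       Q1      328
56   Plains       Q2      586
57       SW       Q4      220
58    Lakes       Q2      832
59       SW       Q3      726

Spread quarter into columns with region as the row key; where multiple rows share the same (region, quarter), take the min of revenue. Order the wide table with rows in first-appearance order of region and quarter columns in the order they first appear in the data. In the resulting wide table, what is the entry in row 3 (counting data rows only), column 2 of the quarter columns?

585

With rows in first-appearance order of region, row 3 is region=SW. quarter columns in first-appearance order: Q2, Q3, Q1, Q4; column 2 is Q3.
Long rows with region=SW, quarter=Q3: min(717, 585, 726) = 585.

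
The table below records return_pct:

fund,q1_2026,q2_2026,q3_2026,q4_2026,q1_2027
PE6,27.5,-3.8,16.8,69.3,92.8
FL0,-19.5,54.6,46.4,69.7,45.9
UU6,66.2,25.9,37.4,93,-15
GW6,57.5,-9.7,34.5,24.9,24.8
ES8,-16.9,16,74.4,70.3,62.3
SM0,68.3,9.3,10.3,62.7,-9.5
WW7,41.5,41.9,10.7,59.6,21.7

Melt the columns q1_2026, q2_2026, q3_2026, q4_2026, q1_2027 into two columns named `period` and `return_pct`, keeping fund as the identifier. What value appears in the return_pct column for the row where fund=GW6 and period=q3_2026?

34.5

Unpivoting turns each (fund, wide-column) pair into one long row.
The wide cell at row GW6, column q3_2026 holds 34.5, so the long row (GW6, q3_2026) has return_pct=34.5.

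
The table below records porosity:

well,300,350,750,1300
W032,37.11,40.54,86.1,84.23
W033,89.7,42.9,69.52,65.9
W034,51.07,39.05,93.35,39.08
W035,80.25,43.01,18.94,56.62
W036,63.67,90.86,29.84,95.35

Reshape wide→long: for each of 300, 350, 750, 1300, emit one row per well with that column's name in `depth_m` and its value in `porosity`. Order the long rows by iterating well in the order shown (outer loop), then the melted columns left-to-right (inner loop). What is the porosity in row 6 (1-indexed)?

42.9

20 rows total (5 × 4). Row 6: index ⌊(6-1)/4⌋ = 1 into well → W033; (6-1) mod 4 = 1 into the melted columns → 350.
So row 6 is (W033, 350, 42.9); porosity = 42.9.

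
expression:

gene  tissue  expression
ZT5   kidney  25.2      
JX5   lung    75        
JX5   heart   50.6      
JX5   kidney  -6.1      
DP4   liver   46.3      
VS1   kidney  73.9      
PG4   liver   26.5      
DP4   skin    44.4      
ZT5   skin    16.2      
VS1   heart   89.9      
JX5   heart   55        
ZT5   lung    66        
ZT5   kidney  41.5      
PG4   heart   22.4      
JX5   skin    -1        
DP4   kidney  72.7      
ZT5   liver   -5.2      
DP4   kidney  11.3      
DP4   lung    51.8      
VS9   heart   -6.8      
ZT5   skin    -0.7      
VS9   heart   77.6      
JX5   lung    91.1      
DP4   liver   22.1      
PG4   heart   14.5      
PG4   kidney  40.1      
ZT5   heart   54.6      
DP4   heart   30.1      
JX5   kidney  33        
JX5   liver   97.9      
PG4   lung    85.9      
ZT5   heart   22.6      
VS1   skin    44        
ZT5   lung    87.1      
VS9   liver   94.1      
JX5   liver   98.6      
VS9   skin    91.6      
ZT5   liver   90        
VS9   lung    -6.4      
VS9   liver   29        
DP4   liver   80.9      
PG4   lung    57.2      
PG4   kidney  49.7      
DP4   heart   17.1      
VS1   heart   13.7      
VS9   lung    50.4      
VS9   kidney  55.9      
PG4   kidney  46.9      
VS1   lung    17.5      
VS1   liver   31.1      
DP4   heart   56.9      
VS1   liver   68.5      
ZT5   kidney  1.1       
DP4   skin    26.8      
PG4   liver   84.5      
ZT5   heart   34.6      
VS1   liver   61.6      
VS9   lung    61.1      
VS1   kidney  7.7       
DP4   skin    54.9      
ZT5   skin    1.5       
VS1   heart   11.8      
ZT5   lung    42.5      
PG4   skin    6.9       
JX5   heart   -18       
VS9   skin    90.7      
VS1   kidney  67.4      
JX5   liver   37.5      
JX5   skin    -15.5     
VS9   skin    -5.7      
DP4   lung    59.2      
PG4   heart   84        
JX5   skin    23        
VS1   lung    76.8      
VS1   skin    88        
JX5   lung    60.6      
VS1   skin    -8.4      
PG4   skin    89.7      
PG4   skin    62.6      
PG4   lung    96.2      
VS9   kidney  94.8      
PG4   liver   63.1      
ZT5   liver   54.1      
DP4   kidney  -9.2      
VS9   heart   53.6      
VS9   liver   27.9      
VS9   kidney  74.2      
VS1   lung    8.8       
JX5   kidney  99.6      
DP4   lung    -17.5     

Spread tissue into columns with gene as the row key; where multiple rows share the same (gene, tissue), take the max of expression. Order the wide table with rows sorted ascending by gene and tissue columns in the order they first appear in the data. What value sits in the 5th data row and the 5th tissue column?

With rows sorted ascending by gene, row 5 is gene=VS9. tissue columns in first-appearance order: kidney, lung, heart, liver, skin; column 5 is skin.
Long rows with gene=VS9, tissue=skin: max(91.6, 90.7, -5.7) = 91.6.

91.6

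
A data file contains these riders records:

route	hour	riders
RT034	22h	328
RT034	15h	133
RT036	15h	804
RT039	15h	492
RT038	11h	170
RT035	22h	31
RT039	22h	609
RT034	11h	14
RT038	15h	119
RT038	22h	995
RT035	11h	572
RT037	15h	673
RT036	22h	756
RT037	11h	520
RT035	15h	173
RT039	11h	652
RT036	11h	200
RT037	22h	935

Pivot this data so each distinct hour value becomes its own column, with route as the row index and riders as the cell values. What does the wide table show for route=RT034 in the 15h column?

Wide layout: rows indexed by route, columns are the 3 distinct hour values (22h, 15h, 11h).
Cell (route=RT034, hour=15h) draws from the long row where route=RT034 and hour=15h, which has riders=133.

133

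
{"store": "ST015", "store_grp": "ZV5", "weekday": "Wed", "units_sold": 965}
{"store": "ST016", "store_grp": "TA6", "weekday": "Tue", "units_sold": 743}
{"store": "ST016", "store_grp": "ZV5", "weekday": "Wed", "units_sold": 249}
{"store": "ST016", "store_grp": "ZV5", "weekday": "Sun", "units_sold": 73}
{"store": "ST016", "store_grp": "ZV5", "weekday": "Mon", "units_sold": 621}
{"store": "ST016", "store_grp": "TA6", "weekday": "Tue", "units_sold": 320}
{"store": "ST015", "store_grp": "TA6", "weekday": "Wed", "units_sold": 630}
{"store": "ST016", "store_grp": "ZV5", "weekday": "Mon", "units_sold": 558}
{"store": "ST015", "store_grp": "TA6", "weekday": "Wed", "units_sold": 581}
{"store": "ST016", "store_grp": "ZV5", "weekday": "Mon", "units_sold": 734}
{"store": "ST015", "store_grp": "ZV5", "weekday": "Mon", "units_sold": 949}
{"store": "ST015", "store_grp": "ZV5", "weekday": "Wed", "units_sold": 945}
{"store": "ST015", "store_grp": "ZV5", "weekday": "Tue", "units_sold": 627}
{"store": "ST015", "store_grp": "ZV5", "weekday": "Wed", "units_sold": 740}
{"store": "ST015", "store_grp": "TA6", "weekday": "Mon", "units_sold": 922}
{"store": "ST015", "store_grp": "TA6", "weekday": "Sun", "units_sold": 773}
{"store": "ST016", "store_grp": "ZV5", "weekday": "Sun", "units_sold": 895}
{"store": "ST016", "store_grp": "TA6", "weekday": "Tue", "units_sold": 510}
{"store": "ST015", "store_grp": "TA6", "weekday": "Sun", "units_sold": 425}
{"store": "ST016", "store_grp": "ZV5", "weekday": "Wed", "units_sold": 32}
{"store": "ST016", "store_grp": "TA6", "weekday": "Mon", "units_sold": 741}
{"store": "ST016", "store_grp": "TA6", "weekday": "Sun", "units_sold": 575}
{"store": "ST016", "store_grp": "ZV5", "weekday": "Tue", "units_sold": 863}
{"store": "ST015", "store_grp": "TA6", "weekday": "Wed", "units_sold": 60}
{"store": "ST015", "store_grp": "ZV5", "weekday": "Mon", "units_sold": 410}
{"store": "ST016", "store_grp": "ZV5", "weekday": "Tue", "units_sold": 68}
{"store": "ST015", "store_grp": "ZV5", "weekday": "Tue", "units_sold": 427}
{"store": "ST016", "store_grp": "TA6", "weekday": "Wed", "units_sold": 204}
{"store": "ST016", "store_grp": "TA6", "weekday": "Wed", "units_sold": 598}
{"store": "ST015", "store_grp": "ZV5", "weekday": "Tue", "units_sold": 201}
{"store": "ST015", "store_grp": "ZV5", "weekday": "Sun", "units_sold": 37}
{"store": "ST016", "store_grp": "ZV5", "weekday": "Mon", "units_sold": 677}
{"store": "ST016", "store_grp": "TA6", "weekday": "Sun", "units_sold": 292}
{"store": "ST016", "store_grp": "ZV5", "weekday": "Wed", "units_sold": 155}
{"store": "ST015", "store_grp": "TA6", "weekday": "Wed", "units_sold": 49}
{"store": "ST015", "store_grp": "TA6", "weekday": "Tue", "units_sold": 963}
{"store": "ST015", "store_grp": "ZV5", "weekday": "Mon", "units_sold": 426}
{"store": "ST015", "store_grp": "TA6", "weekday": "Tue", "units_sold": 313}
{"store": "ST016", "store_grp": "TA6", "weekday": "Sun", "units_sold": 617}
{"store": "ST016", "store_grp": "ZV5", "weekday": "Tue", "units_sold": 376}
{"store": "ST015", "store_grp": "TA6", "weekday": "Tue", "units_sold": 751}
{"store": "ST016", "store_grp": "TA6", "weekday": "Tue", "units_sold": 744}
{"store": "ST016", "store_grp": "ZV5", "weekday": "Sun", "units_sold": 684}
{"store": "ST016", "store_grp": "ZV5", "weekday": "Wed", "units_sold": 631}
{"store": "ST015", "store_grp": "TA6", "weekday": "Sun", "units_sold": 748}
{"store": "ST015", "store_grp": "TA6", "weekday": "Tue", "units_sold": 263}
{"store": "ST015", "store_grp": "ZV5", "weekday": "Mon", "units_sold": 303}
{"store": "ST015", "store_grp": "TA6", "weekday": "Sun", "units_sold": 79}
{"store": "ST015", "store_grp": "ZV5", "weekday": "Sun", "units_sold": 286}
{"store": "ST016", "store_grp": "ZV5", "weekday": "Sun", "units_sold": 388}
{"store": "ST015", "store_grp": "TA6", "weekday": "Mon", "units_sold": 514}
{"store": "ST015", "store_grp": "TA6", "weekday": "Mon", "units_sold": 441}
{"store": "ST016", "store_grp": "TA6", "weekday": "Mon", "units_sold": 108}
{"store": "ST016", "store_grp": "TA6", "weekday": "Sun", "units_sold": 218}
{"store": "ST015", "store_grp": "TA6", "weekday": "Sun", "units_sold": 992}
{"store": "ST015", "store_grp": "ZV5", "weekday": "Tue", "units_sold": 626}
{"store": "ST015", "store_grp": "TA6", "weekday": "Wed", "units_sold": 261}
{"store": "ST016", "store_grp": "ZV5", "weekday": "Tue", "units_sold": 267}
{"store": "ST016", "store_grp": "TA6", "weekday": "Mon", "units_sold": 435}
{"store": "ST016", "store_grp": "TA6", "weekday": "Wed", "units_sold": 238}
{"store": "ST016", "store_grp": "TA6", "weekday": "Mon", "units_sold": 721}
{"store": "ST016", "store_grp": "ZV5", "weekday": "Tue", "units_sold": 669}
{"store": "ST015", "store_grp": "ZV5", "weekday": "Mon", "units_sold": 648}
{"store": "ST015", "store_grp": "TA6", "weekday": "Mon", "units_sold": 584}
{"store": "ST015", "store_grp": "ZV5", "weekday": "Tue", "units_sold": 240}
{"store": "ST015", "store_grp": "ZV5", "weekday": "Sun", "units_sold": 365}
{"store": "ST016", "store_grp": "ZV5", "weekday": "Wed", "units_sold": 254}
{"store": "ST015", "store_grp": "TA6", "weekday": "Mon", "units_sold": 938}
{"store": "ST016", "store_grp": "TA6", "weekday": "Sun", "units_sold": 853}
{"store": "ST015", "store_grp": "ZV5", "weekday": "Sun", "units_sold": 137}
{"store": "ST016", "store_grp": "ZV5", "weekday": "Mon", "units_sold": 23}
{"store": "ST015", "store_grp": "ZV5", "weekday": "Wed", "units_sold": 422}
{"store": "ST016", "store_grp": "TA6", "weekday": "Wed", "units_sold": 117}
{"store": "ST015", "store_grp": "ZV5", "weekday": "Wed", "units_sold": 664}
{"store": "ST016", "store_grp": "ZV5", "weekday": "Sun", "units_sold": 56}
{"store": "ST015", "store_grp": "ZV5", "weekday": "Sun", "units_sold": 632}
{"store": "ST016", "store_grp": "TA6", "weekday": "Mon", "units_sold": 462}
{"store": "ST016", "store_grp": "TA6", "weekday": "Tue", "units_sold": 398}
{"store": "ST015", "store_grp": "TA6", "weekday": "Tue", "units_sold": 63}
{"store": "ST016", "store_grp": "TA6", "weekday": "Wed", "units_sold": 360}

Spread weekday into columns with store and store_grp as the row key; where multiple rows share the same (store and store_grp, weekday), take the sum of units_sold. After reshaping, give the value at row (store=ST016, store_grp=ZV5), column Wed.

1321

Rows with store=ST016, store_grp=ZV5 and weekday=Wed: units_sold values are 249, 32, 155, 631, 254.
249 + 32 + 155 + 631 + 254 = 1321.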